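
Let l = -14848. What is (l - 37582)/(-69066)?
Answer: 26215/34533 ≈ 0.75913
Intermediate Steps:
(l - 37582)/(-69066) = (-14848 - 37582)/(-69066) = -52430*(-1/69066) = 26215/34533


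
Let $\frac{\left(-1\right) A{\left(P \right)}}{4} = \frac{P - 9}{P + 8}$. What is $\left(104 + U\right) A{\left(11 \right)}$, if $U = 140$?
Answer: $- \frac{1952}{19} \approx -102.74$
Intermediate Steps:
$A{\left(P \right)} = - \frac{4 \left(-9 + P\right)}{8 + P}$ ($A{\left(P \right)} = - 4 \frac{P - 9}{P + 8} = - 4 \frac{-9 + P}{8 + P} = - \frac{4 \left(-9 + P\right)}{8 + P}$)
$\left(104 + U\right) A{\left(11 \right)} = \left(104 + 140\right) \frac{4 \left(9 - 11\right)}{8 + 11} = 244 \frac{4 \left(9 - 11\right)}{19} = 244 \cdot 4 \cdot \frac{1}{19} \left(-2\right) = 244 \left(- \frac{8}{19}\right) = - \frac{1952}{19}$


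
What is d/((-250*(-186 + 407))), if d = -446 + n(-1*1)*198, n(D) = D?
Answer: 322/27625 ≈ 0.011656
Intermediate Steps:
d = -644 (d = -446 - 1*1*198 = -446 - 1*198 = -446 - 198 = -644)
d/((-250*(-186 + 407))) = -644*(-1/(250*(-186 + 407))) = -644/((-250*221)) = -644/(-55250) = -644*(-1/55250) = 322/27625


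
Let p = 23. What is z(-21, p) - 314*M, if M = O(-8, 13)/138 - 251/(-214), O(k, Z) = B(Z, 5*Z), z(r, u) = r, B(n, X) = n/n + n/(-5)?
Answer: -14236238/36915 ≈ -385.65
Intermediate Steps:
B(n, X) = 1 - n/5 (B(n, X) = 1 + n*(-1/5) = 1 - n/5)
O(k, Z) = 1 - Z/5
M = 85739/73830 (M = (1 - 1/5*13)/138 - 251/(-214) = (1 - 13/5)*(1/138) - 251*(-1/214) = -8/5*1/138 + 251/214 = -4/345 + 251/214 = 85739/73830 ≈ 1.1613)
z(-21, p) - 314*M = -21 - 314*85739/73830 = -21 - 13461023/36915 = -14236238/36915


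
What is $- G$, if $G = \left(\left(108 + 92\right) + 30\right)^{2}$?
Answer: $-52900$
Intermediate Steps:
$G = 52900$ ($G = \left(200 + 30\right)^{2} = 230^{2} = 52900$)
$- G = \left(-1\right) 52900 = -52900$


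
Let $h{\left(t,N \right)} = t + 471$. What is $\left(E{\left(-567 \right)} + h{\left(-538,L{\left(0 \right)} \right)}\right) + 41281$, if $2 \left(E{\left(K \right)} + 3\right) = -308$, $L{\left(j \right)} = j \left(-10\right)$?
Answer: $41057$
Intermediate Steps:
$L{\left(j \right)} = - 10 j$
$h{\left(t,N \right)} = 471 + t$
$E{\left(K \right)} = -157$ ($E{\left(K \right)} = -3 + \frac{1}{2} \left(-308\right) = -3 - 154 = -157$)
$\left(E{\left(-567 \right)} + h{\left(-538,L{\left(0 \right)} \right)}\right) + 41281 = \left(-157 + \left(471 - 538\right)\right) + 41281 = \left(-157 - 67\right) + 41281 = -224 + 41281 = 41057$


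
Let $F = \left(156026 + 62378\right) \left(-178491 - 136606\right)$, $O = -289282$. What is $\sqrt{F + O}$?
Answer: $i \sqrt{68818734470} \approx 2.6233 \cdot 10^{5} i$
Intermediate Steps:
$F = -68818445188$ ($F = 218404 \left(-315097\right) = -68818445188$)
$\sqrt{F + O} = \sqrt{-68818445188 - 289282} = \sqrt{-68818734470} = i \sqrt{68818734470}$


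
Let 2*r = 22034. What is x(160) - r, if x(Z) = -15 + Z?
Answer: -10872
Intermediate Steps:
r = 11017 (r = (½)*22034 = 11017)
x(160) - r = (-15 + 160) - 1*11017 = 145 - 11017 = -10872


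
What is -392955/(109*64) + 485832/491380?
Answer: -47425265967/856966720 ≈ -55.341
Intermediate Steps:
-392955/(109*64) + 485832/491380 = -392955/6976 + 485832*(1/491380) = -392955*1/6976 + 121458/122845 = -392955/6976 + 121458/122845 = -47425265967/856966720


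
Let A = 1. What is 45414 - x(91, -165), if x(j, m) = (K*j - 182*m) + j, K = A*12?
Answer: 14201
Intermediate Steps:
K = 12 (K = 1*12 = 12)
x(j, m) = -182*m + 13*j (x(j, m) = (12*j - 182*m) + j = (-182*m + 12*j) + j = -182*m + 13*j)
45414 - x(91, -165) = 45414 - (-182*(-165) + 13*91) = 45414 - (30030 + 1183) = 45414 - 1*31213 = 45414 - 31213 = 14201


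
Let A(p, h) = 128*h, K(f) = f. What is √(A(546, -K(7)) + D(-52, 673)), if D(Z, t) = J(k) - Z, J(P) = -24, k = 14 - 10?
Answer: 2*I*√217 ≈ 29.462*I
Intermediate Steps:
k = 4
D(Z, t) = -24 - Z
√(A(546, -K(7)) + D(-52, 673)) = √(128*(-1*7) + (-24 - 1*(-52))) = √(128*(-7) + (-24 + 52)) = √(-896 + 28) = √(-868) = 2*I*√217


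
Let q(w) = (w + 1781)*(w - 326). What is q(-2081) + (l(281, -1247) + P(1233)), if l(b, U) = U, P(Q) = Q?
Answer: 722086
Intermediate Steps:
q(w) = (-326 + w)*(1781 + w) (q(w) = (1781 + w)*(-326 + w) = (-326 + w)*(1781 + w))
q(-2081) + (l(281, -1247) + P(1233)) = (-580606 + (-2081)² + 1455*(-2081)) + (-1247 + 1233) = (-580606 + 4330561 - 3027855) - 14 = 722100 - 14 = 722086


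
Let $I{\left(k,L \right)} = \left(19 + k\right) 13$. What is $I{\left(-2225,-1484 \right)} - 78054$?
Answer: $-106732$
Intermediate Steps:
$I{\left(k,L \right)} = 247 + 13 k$
$I{\left(-2225,-1484 \right)} - 78054 = \left(247 + 13 \left(-2225\right)\right) - 78054 = \left(247 - 28925\right) - 78054 = -28678 - 78054 = -106732$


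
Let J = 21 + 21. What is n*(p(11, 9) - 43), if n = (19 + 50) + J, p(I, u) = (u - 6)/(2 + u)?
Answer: -52170/11 ≈ -4742.7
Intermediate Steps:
J = 42
p(I, u) = (-6 + u)/(2 + u)
n = 111 (n = (19 + 50) + 42 = 69 + 42 = 111)
n*(p(11, 9) - 43) = 111*((-6 + 9)/(2 + 9) - 43) = 111*(3/11 - 43) = 111*(-470/11) = -52170/11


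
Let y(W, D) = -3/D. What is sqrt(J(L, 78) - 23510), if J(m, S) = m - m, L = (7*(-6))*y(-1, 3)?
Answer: I*sqrt(23510) ≈ 153.33*I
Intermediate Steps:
L = 42 (L = (7*(-6))*(-3/3) = -(-126)/3 = -42*(-1) = 42)
J(m, S) = 0
sqrt(J(L, 78) - 23510) = sqrt(0 - 23510) = sqrt(-23510) = I*sqrt(23510)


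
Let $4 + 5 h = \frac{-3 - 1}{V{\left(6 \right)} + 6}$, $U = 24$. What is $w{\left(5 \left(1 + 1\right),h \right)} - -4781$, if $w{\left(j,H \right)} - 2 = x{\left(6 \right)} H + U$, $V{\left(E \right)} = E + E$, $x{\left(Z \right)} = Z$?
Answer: $\frac{72029}{15} \approx 4801.9$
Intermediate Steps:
$V{\left(E \right)} = 2 E$
$h = - \frac{38}{45}$ ($h = - \frac{4}{5} + \frac{\left(-3 - 1\right) \frac{1}{2 \cdot 6 + 6}}{5} = - \frac{4}{5} + \frac{\left(-4\right) \frac{1}{12 + 6}}{5} = - \frac{4}{5} + \frac{\left(-4\right) \frac{1}{18}}{5} = - \frac{4}{5} + \frac{1}{5} \left(- \frac{2}{9}\right) = - \frac{4}{5} - \frac{2}{45} = - \frac{38}{45} \approx -0.84444$)
$w{\left(j,H \right)} = 26 + 6 H$ ($w{\left(j,H \right)} = 2 + \left(6 H + 24\right) = 2 + \left(24 + 6 H\right) = 26 + 6 H$)
$w{\left(5 \left(1 + 1\right),h \right)} - -4781 = \left(26 + 6 \left(- \frac{38}{45}\right)\right) - -4781 = \left(26 - \frac{76}{15}\right) + 4781 = \frac{314}{15} + 4781 = \frac{72029}{15}$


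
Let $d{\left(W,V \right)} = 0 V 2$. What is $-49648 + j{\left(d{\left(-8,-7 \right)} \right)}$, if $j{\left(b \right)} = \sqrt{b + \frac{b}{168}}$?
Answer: $-49648$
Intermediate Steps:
$d{\left(W,V \right)} = 0$ ($d{\left(W,V \right)} = 0 \cdot 2 = 0$)
$j{\left(b \right)} = \frac{13 \sqrt{42} \sqrt{b}}{84}$ ($j{\left(b \right)} = \sqrt{b + b \frac{1}{168}} = \sqrt{b + \frac{b}{168}} = \sqrt{\frac{169 b}{168}} = \frac{13 \sqrt{42} \sqrt{b}}{84}$)
$-49648 + j{\left(d{\left(-8,-7 \right)} \right)} = -49648 + \frac{13 \sqrt{42} \sqrt{0}}{84} = -49648 + \frac{13}{84} \sqrt{42} \cdot 0 = -49648 + 0 = -49648$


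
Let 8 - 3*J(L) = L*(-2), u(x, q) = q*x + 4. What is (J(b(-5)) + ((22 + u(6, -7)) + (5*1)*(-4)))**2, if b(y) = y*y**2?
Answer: 122500/9 ≈ 13611.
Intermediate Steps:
u(x, q) = 4 + q*x
b(y) = y**3
J(L) = 8/3 + 2*L/3 (J(L) = 8/3 - L*(-2)/3 = 8/3 - (-2)*L/3 = 8/3 + 2*L/3)
(J(b(-5)) + ((22 + u(6, -7)) + (5*1)*(-4)))**2 = ((8/3 + (2/3)*(-5)**3) + ((22 + (4 - 7*6)) + (5*1)*(-4)))**2 = ((8/3 + (2/3)*(-125)) + ((22 + (4 - 42)) + 5*(-4)))**2 = ((8/3 - 250/3) + ((22 - 38) - 20))**2 = (-242/3 + (-16 - 20))**2 = (-242/3 - 36)**2 = (-350/3)**2 = 122500/9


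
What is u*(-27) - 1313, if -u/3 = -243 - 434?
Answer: -56150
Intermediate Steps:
u = 2031 (u = -3*(-243 - 434) = -3*(-677) = 2031)
u*(-27) - 1313 = 2031*(-27) - 1313 = -54837 - 1313 = -56150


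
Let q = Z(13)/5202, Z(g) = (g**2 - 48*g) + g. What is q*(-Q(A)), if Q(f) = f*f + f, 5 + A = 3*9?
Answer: 6578/153 ≈ 42.993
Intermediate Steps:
Z(g) = g**2 - 47*g
A = 22 (A = -5 + 3*9 = -5 + 27 = 22)
Q(f) = f + f**2 (Q(f) = f**2 + f = f + f**2)
q = -13/153 (q = (13*(-47 + 13))/5202 = (13*(-34))*(1/5202) = -442*1/5202 = -13/153 ≈ -0.084967)
q*(-Q(A)) = -(-13)*22*(1 + 22)/153 = -(-13)*22*23/153 = -(-13)*506/153 = -13/153*(-506) = 6578/153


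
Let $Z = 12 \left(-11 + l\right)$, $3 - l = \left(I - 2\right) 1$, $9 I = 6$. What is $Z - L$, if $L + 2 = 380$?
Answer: $-458$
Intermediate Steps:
$I = \frac{2}{3}$ ($I = \frac{1}{9} \cdot 6 = \frac{2}{3} \approx 0.66667$)
$L = 378$ ($L = -2 + 380 = 378$)
$l = \frac{13}{3}$ ($l = 3 - \left(\frac{2}{3} - 2\right) 1 = 3 - \left(- \frac{4}{3}\right) 1 = 3 - - \frac{4}{3} = 3 + \frac{4}{3} = \frac{13}{3} \approx 4.3333$)
$Z = -80$ ($Z = 12 \left(-11 + \frac{13}{3}\right) = 12 \left(- \frac{20}{3}\right) = -80$)
$Z - L = -80 - 378 = -458$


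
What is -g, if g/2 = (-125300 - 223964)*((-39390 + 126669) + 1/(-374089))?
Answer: 22807018713442240/374089 ≈ 6.0967e+10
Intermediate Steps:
g = -22807018713442240/374089 (g = 2*((-125300 - 223964)*((-39390 + 126669) + 1/(-374089))) = 2*(-349264*(87279 - 1/374089)) = 2*(-349264*32650113830/374089) = 2*(-11403509356721120/374089) = -22807018713442240/374089 ≈ -6.0967e+10)
-g = -1*(-22807018713442240/374089) = 22807018713442240/374089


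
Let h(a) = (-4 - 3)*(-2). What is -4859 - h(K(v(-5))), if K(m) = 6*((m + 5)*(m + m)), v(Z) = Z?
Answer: -4873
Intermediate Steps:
K(m) = 12*m*(5 + m) (K(m) = 6*((5 + m)*(2*m)) = 6*(2*m*(5 + m)) = 12*m*(5 + m))
h(a) = 14 (h(a) = -7*(-2) = 14)
-4859 - h(K(v(-5))) = -4859 - 1*14 = -4859 - 14 = -4873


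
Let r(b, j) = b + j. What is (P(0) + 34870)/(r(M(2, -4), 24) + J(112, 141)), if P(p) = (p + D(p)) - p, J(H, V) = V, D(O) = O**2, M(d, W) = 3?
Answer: 17435/84 ≈ 207.56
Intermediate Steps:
P(p) = p**2 (P(p) = (p + p**2) - p = p**2)
(P(0) + 34870)/(r(M(2, -4), 24) + J(112, 141)) = (0**2 + 34870)/((3 + 24) + 141) = (0 + 34870)/(27 + 141) = 34870/168 = 34870*(1/168) = 17435/84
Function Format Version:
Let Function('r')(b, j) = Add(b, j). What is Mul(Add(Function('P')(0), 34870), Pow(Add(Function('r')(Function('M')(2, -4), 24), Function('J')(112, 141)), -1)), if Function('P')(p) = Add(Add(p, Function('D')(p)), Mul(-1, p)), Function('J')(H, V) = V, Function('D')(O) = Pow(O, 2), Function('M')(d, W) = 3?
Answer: Rational(17435, 84) ≈ 207.56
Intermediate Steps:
Function('P')(p) = Pow(p, 2) (Function('P')(p) = Add(Add(p, Pow(p, 2)), Mul(-1, p)) = Pow(p, 2))
Mul(Add(Function('P')(0), 34870), Pow(Add(Function('r')(Function('M')(2, -4), 24), Function('J')(112, 141)), -1)) = Mul(Add(Pow(0, 2), 34870), Pow(Add(Add(3, 24), 141), -1)) = Mul(Add(0, 34870), Pow(Add(27, 141), -1)) = Mul(34870, Pow(168, -1)) = Mul(34870, Rational(1, 168)) = Rational(17435, 84)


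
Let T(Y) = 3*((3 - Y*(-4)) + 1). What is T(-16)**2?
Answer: 32400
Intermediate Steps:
T(Y) = 12 + 12*Y (T(Y) = 3*((3 - (-4)*Y) + 1) = 3*((3 + 4*Y) + 1) = 3*(4 + 4*Y) = 12 + 12*Y)
T(-16)**2 = (12 + 12*(-16))**2 = (12 - 192)**2 = (-180)**2 = 32400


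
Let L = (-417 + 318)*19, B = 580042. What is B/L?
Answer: -580042/1881 ≈ -308.37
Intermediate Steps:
L = -1881 (L = -99*19 = -1881)
B/L = 580042/(-1881) = 580042*(-1/1881) = -580042/1881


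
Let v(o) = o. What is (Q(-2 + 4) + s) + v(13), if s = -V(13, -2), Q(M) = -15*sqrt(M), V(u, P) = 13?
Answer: -15*sqrt(2) ≈ -21.213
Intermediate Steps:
s = -13 (s = -1*13 = -13)
(Q(-2 + 4) + s) + v(13) = (-15*sqrt(-2 + 4) - 13) + 13 = (-15*sqrt(2) - 13) + 13 = (-13 - 15*sqrt(2)) + 13 = -15*sqrt(2)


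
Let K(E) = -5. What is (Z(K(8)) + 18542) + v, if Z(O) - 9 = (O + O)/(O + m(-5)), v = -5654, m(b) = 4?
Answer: 12907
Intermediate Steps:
Z(O) = 9 + 2*O/(4 + O) (Z(O) = 9 + (O + O)/(O + 4) = 9 + (2*O)/(4 + O) = 9 + 2*O/(4 + O))
(Z(K(8)) + 18542) + v = ((36 + 11*(-5))/(4 - 5) + 18542) - 5654 = ((36 - 55)/(-1) + 18542) - 5654 = (-1*(-19) + 18542) - 5654 = (19 + 18542) - 5654 = 18561 - 5654 = 12907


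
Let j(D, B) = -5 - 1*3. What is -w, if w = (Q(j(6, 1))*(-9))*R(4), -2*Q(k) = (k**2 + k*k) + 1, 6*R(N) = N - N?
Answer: 0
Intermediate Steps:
j(D, B) = -8 (j(D, B) = -5 - 3 = -8)
R(N) = 0 (R(N) = (N - N)/6 = (1/6)*0 = 0)
Q(k) = -1/2 - k**2 (Q(k) = -((k**2 + k*k) + 1)/2 = -((k**2 + k**2) + 1)/2 = -(2*k**2 + 1)/2 = -(1 + 2*k**2)/2 = -1/2 - k**2)
w = 0 (w = ((-1/2 - 1*(-8)**2)*(-9))*0 = ((-1/2 - 1*64)*(-9))*0 = ((-1/2 - 64)*(-9))*0 = -129/2*(-9)*0 = (1161/2)*0 = 0)
-w = -1*0 = 0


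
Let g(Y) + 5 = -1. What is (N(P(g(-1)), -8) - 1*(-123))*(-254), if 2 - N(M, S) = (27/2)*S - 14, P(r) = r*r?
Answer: -62738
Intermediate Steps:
g(Y) = -6 (g(Y) = -5 - 1 = -6)
P(r) = r²
N(M, S) = 16 - 27*S/2 (N(M, S) = 2 - ((27/2)*S - 14) = 2 - ((27*(½))*S - 14) = 2 - (27*S/2 - 14) = 2 - (-14 + 27*S/2) = 2 + (14 - 27*S/2) = 16 - 27*S/2)
(N(P(g(-1)), -8) - 1*(-123))*(-254) = ((16 - 27/2*(-8)) - 1*(-123))*(-254) = ((16 + 108) + 123)*(-254) = (124 + 123)*(-254) = 247*(-254) = -62738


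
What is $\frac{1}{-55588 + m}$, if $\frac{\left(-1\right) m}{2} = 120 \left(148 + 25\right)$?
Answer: $- \frac{1}{97108} \approx -1.0298 \cdot 10^{-5}$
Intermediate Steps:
$m = -41520$ ($m = - 2 \cdot 120 \left(148 + 25\right) = - 2 \cdot 120 \cdot 173 = \left(-2\right) 20760 = -41520$)
$\frac{1}{-55588 + m} = \frac{1}{-55588 - 41520} = \frac{1}{-97108} = - \frac{1}{97108}$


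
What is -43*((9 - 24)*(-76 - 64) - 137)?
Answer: -84409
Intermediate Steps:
-43*((9 - 24)*(-76 - 64) - 137) = -43*(-15*(-140) - 137) = -43*(2100 - 137) = -43*1963 = -84409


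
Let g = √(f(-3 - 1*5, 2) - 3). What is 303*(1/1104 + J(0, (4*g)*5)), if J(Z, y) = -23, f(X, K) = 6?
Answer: -2564491/368 ≈ -6968.7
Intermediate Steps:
g = √3 (g = √(6 - 3) = √3 ≈ 1.7320)
303*(1/1104 + J(0, (4*g)*5)) = 303*(1/1104 - 23) = 303*(-25391/1104) = -2564491/368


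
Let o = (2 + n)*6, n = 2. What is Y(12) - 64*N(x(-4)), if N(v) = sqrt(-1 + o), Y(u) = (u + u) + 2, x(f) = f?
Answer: 26 - 64*sqrt(23) ≈ -280.93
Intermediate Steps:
o = 24 (o = (2 + 2)*6 = 4*6 = 24)
Y(u) = 2 + 2*u (Y(u) = 2*u + 2 = 2 + 2*u)
N(v) = sqrt(23) (N(v) = sqrt(-1 + 24) = sqrt(23))
Y(12) - 64*N(x(-4)) = (2 + 2*12) - 64*sqrt(23) = (2 + 24) - 64*sqrt(23) = 26 - 64*sqrt(23)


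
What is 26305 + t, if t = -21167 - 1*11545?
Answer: -6407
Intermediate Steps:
t = -32712 (t = -21167 - 11545 = -32712)
26305 + t = 26305 - 32712 = -6407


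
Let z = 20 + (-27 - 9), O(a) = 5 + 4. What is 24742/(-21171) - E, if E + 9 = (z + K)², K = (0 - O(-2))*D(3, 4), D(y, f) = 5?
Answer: -78611494/21171 ≈ -3713.2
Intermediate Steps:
O(a) = 9
K = -45 (K = (0 - 1*9)*5 = (0 - 9)*5 = -9*5 = -45)
z = -16 (z = 20 - 36 = -16)
E = 3712 (E = -9 + (-16 - 45)² = -9 + (-61)² = -9 + 3721 = 3712)
24742/(-21171) - E = 24742/(-21171) - 1*3712 = 24742*(-1/21171) - 3712 = -24742/21171 - 3712 = -78611494/21171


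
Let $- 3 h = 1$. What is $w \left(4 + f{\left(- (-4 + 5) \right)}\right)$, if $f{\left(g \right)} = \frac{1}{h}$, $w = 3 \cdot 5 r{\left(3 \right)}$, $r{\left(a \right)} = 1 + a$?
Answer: $60$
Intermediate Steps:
$w = 60$ ($w = 3 \cdot 5 \left(1 + 3\right) = 15 \cdot 4 = 60$)
$h = - \frac{1}{3}$ ($h = \left(- \frac{1}{3}\right) 1 = - \frac{1}{3} \approx -0.33333$)
$f{\left(g \right)} = -3$ ($f{\left(g \right)} = \frac{1}{- \frac{1}{3}} = -3$)
$w \left(4 + f{\left(- (-4 + 5) \right)}\right) = 60 \left(4 - 3\right) = 60 \cdot 1 = 60$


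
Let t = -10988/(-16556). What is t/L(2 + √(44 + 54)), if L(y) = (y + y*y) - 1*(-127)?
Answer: 90651/30102947 - 13735*√2/30102947 ≈ 0.0023661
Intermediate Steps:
t = 2747/4139 (t = -10988*(-1/16556) = 2747/4139 ≈ 0.66369)
L(y) = 127 + y + y² (L(y) = (y + y²) + 127 = 127 + y + y²)
t/L(2 + √(44 + 54)) = 2747/(4139*(127 + (2 + √(44 + 54)) + (2 + √(44 + 54))²)) = 2747/(4139*(127 + (2 + √98) + (2 + √98)²)) = 2747/(4139*(127 + (2 + 7*√2) + (2 + 7*√2)²)) = 2747/(4139*(129 + (2 + 7*√2)² + 7*√2))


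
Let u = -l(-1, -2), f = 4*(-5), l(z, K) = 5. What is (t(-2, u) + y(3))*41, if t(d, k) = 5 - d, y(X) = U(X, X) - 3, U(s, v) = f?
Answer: -656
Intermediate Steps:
f = -20
U(s, v) = -20
u = -5 (u = -1*5 = -5)
y(X) = -23 (y(X) = -20 - 3 = -23)
(t(-2, u) + y(3))*41 = ((5 - 1*(-2)) - 23)*41 = ((5 + 2) - 23)*41 = (7 - 23)*41 = -16*41 = -656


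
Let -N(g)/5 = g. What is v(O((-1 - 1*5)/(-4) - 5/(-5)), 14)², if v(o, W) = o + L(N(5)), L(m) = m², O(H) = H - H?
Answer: 390625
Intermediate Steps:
N(g) = -5*g
O(H) = 0
v(o, W) = 625 + o (v(o, W) = o + (-5*5)² = o + (-25)² = o + 625 = 625 + o)
v(O((-1 - 1*5)/(-4) - 5/(-5)), 14)² = (625 + 0)² = 625² = 390625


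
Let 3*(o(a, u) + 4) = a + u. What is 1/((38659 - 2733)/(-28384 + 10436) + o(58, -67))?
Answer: -8974/80781 ≈ -0.11109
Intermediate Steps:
o(a, u) = -4 + a/3 + u/3 (o(a, u) = -4 + (a + u)/3 = -4 + (a/3 + u/3) = -4 + a/3 + u/3)
1/((38659 - 2733)/(-28384 + 10436) + o(58, -67)) = 1/((38659 - 2733)/(-28384 + 10436) + (-4 + (1/3)*58 + (1/3)*(-67))) = 1/(35926/(-17948) + (-4 + 58/3 - 67/3)) = 1/(35926*(-1/17948) - 7) = 1/(-17963/8974 - 7) = 1/(-80781/8974) = -8974/80781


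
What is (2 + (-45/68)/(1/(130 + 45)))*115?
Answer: -889985/68 ≈ -13088.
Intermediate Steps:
(2 + (-45/68)/(1/(130 + 45)))*115 = (2 + (-45*1/68)/(1/175))*115 = (2 - 45/(68*1/175))*115 = (2 - 45/68*175)*115 = (2 - 7875/68)*115 = -7739/68*115 = -889985/68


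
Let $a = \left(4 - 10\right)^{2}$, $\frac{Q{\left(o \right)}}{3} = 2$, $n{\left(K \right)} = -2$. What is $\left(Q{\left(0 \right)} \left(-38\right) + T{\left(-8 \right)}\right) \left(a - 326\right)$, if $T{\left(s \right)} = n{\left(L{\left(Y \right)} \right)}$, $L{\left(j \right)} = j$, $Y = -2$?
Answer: $66700$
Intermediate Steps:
$T{\left(s \right)} = -2$
$Q{\left(o \right)} = 6$ ($Q{\left(o \right)} = 3 \cdot 2 = 6$)
$a = 36$ ($a = \left(-6\right)^{2} = 36$)
$\left(Q{\left(0 \right)} \left(-38\right) + T{\left(-8 \right)}\right) \left(a - 326\right) = \left(6 \left(-38\right) - 2\right) \left(36 - 326\right) = \left(-228 - 2\right) \left(-290\right) = \left(-230\right) \left(-290\right) = 66700$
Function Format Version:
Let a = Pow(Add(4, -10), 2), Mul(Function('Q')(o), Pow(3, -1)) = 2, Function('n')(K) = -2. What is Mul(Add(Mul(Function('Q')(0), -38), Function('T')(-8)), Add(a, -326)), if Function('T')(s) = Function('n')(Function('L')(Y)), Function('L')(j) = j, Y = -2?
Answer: 66700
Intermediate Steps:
Function('T')(s) = -2
Function('Q')(o) = 6 (Function('Q')(o) = Mul(3, 2) = 6)
a = 36 (a = Pow(-6, 2) = 36)
Mul(Add(Mul(Function('Q')(0), -38), Function('T')(-8)), Add(a, -326)) = Mul(Add(Mul(6, -38), -2), Add(36, -326)) = Mul(Add(-228, -2), -290) = Mul(-230, -290) = 66700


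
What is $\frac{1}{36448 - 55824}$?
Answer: $- \frac{1}{19376} \approx -5.161 \cdot 10^{-5}$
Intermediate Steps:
$\frac{1}{36448 - 55824} = \frac{1}{-19376} = - \frac{1}{19376}$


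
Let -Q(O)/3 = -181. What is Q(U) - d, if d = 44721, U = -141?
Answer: -44178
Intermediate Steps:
Q(O) = 543 (Q(O) = -3*(-181) = 543)
Q(U) - d = 543 - 1*44721 = 543 - 44721 = -44178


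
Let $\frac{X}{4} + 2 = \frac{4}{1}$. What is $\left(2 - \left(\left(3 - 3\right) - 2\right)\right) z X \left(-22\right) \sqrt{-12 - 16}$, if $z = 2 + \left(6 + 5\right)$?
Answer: $- 18304 i \sqrt{7} \approx - 48428.0 i$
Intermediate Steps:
$X = 8$ ($X = -8 + 4 \cdot \frac{4}{1} = -8 + 4 \cdot 4 \cdot 1 = -8 + 4 \cdot 4 = -8 + 16 = 8$)
$z = 13$ ($z = 2 + 11 = 13$)
$\left(2 - \left(\left(3 - 3\right) - 2\right)\right) z X \left(-22\right) \sqrt{-12 - 16} = \left(2 - \left(\left(3 - 3\right) - 2\right)\right) 13 \cdot 8 \left(-22\right) \sqrt{-12 - 16} = \left(2 - \left(0 - 2\right)\right) 13 \cdot 8 \left(-22\right) \sqrt{-28} = \left(2 - -2\right) 13 \cdot 8 \left(-22\right) 2 i \sqrt{7} = \left(2 + 2\right) 13 \cdot 8 \left(-22\right) 2 i \sqrt{7} = 4 \cdot 13 \cdot 8 \left(-22\right) 2 i \sqrt{7} = 52 \cdot 8 \left(-22\right) 2 i \sqrt{7} = 416 \left(-22\right) 2 i \sqrt{7} = - 9152 \cdot 2 i \sqrt{7} = - 18304 i \sqrt{7}$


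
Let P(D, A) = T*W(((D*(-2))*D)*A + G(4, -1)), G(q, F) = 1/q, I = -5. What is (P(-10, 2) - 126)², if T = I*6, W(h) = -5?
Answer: 576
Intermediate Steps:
T = -30 (T = -5*6 = -30)
P(D, A) = 150 (P(D, A) = -30*(-5) = 150)
(P(-10, 2) - 126)² = (150 - 126)² = 24² = 576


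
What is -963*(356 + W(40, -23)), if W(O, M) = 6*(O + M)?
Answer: -441054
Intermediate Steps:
W(O, M) = 6*M + 6*O (W(O, M) = 6*(M + O) = 6*M + 6*O)
-963*(356 + W(40, -23)) = -963*(356 + (6*(-23) + 6*40)) = -963*(356 + (-138 + 240)) = -963*(356 + 102) = -963*458 = -441054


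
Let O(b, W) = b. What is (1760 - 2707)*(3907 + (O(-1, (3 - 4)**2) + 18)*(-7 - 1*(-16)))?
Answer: -3844820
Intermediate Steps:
(1760 - 2707)*(3907 + (O(-1, (3 - 4)**2) + 18)*(-7 - 1*(-16))) = (1760 - 2707)*(3907 + (-1 + 18)*(-7 - 1*(-16))) = -947*(3907 + 17*(-7 + 16)) = -947*(3907 + 17*9) = -947*(3907 + 153) = -947*4060 = -3844820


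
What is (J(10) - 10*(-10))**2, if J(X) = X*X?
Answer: 40000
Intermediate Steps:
J(X) = X**2
(J(10) - 10*(-10))**2 = (10**2 - 10*(-10))**2 = (100 + 100)**2 = 200**2 = 40000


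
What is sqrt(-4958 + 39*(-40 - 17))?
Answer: I*sqrt(7181) ≈ 84.741*I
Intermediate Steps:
sqrt(-4958 + 39*(-40 - 17)) = sqrt(-4958 + 39*(-57)) = sqrt(-4958 - 2223) = sqrt(-7181) = I*sqrt(7181)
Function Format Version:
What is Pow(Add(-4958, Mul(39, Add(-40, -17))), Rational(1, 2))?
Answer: Mul(I, Pow(7181, Rational(1, 2))) ≈ Mul(84.741, I)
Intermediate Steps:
Pow(Add(-4958, Mul(39, Add(-40, -17))), Rational(1, 2)) = Pow(Add(-4958, Mul(39, -57)), Rational(1, 2)) = Pow(Add(-4958, -2223), Rational(1, 2)) = Pow(-7181, Rational(1, 2)) = Mul(I, Pow(7181, Rational(1, 2)))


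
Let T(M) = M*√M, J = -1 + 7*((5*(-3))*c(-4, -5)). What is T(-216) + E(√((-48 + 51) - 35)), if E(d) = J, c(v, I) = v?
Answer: 419 - 1296*I*√6 ≈ 419.0 - 3174.5*I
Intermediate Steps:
J = 419 (J = -1 + 7*((5*(-3))*(-4)) = -1 + 7*(-15*(-4)) = -1 + 7*60 = -1 + 420 = 419)
T(M) = M^(3/2)
E(d) = 419
T(-216) + E(√((-48 + 51) - 35)) = (-216)^(3/2) + 419 = -1296*I*√6 + 419 = 419 - 1296*I*√6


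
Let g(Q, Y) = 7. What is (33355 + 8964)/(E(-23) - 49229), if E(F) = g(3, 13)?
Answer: -42319/49222 ≈ -0.85976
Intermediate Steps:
E(F) = 7
(33355 + 8964)/(E(-23) - 49229) = (33355 + 8964)/(7 - 49229) = 42319/(-49222) = 42319*(-1/49222) = -42319/49222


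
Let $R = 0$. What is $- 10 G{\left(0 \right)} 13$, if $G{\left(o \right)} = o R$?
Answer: $0$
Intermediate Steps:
$G{\left(o \right)} = 0$ ($G{\left(o \right)} = o 0 = 0$)
$- 10 G{\left(0 \right)} 13 = \left(-10\right) 0 \cdot 13 = 0 \cdot 13 = 0$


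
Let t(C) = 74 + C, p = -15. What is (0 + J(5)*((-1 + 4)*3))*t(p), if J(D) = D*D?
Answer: 13275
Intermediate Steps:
J(D) = D²
(0 + J(5)*((-1 + 4)*3))*t(p) = (0 + 5²*((-1 + 4)*3))*(74 - 15) = (0 + 25*(3*3))*59 = (0 + 25*9)*59 = (0 + 225)*59 = 225*59 = 13275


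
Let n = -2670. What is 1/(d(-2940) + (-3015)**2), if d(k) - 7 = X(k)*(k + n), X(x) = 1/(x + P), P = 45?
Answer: 193/1754415150 ≈ 1.1001e-7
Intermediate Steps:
X(x) = 1/(45 + x) (X(x) = 1/(x + 45) = 1/(45 + x))
d(k) = 7 + (-2670 + k)/(45 + k) (d(k) = 7 + (k - 2670)/(45 + k) = 7 + (-2670 + k)/(45 + k))
1/(d(-2940) + (-3015)**2) = 1/((-2355 + 8*(-2940))/(45 - 2940) + (-3015)**2) = 1/((-2355 - 23520)/(-2895) + 9090225) = 1/(-1/2895*(-25875) + 9090225) = 1/(1725/193 + 9090225) = 1/(1754415150/193) = 193/1754415150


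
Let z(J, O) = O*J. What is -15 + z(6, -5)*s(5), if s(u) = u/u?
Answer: -45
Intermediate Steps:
s(u) = 1
z(J, O) = J*O
-15 + z(6, -5)*s(5) = -15 + (6*(-5))*1 = -15 - 30*1 = -15 - 30 = -45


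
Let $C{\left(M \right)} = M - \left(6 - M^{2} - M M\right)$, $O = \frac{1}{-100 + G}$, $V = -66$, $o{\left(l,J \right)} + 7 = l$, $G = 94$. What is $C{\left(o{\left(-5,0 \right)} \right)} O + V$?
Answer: $-111$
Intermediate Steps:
$o{\left(l,J \right)} = -7 + l$
$O = - \frac{1}{6}$ ($O = \frac{1}{-100 + 94} = \frac{1}{-6} = - \frac{1}{6} \approx -0.16667$)
$C{\left(M \right)} = -6 + M + 2 M^{2}$ ($C{\left(M \right)} = M + \left(\left(M^{2} + M^{2}\right) - 6\right) = M + \left(2 M^{2} - 6\right) = M + \left(-6 + 2 M^{2}\right) = -6 + M + 2 M^{2}$)
$C{\left(o{\left(-5,0 \right)} \right)} O + V = \left(-6 - 12 + 2 \left(-7 - 5\right)^{2}\right) \left(- \frac{1}{6}\right) - 66 = \left(-6 - 12 + 2 \left(-12\right)^{2}\right) \left(- \frac{1}{6}\right) - 66 = \left(-6 - 12 + 2 \cdot 144\right) \left(- \frac{1}{6}\right) - 66 = \left(-6 - 12 + 288\right) \left(- \frac{1}{6}\right) - 66 = 270 \left(- \frac{1}{6}\right) - 66 = -45 - 66 = -111$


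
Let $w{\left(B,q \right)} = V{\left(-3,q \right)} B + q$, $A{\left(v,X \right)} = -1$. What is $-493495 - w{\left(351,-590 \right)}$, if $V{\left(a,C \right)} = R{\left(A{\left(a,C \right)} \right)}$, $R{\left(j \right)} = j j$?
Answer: $-493256$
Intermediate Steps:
$R{\left(j \right)} = j^{2}$
$V{\left(a,C \right)} = 1$ ($V{\left(a,C \right)} = \left(-1\right)^{2} = 1$)
$w{\left(B,q \right)} = B + q$ ($w{\left(B,q \right)} = 1 B + q = B + q$)
$-493495 - w{\left(351,-590 \right)} = -493495 - \left(351 - 590\right) = -493495 - -239 = -493495 + 239 = -493256$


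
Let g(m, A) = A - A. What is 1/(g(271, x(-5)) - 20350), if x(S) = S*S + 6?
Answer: -1/20350 ≈ -4.9140e-5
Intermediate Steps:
x(S) = 6 + S² (x(S) = S² + 6 = 6 + S²)
g(m, A) = 0
1/(g(271, x(-5)) - 20350) = 1/(0 - 20350) = 1/(-20350) = -1/20350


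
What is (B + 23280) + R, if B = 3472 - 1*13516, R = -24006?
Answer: -10770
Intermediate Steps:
B = -10044 (B = 3472 - 13516 = -10044)
(B + 23280) + R = (-10044 + 23280) - 24006 = 13236 - 24006 = -10770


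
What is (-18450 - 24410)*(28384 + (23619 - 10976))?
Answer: -1758417220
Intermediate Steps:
(-18450 - 24410)*(28384 + (23619 - 10976)) = -42860*(28384 + 12643) = -42860*41027 = -1758417220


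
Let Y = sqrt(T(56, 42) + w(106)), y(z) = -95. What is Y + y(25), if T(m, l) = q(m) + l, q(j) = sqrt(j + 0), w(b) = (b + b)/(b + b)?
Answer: -95 + sqrt(43 + 2*sqrt(14)) ≈ -87.895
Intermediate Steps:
w(b) = 1 (w(b) = (2*b)/((2*b)) = (2*b)*(1/(2*b)) = 1)
q(j) = sqrt(j)
T(m, l) = l + sqrt(m) (T(m, l) = sqrt(m) + l = l + sqrt(m))
Y = sqrt(43 + 2*sqrt(14)) (Y = sqrt((42 + sqrt(56)) + 1) = sqrt((42 + 2*sqrt(14)) + 1) = sqrt(43 + 2*sqrt(14)) ≈ 7.1052)
Y + y(25) = sqrt(43 + 2*sqrt(14)) - 95 = -95 + sqrt(43 + 2*sqrt(14))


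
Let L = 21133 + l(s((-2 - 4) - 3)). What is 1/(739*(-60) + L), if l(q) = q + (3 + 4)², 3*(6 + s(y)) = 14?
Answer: -3/69478 ≈ -4.3179e-5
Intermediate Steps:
s(y) = -4/3 (s(y) = -6 + (⅓)*14 = -6 + 14/3 = -4/3)
l(q) = 49 + q (l(q) = q + 7² = q + 49 = 49 + q)
L = 63542/3 (L = 21133 + (49 - 4/3) = 21133 + 143/3 = 63542/3 ≈ 21181.)
1/(739*(-60) + L) = 1/(739*(-60) + 63542/3) = 1/(-44340 + 63542/3) = 1/(-69478/3) = -3/69478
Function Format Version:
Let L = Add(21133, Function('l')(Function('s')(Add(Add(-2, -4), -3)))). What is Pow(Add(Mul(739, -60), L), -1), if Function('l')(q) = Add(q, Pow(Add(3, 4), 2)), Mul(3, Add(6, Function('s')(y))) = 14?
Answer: Rational(-3, 69478) ≈ -4.3179e-5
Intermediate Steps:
Function('s')(y) = Rational(-4, 3) (Function('s')(y) = Add(-6, Mul(Rational(1, 3), 14)) = Add(-6, Rational(14, 3)) = Rational(-4, 3))
Function('l')(q) = Add(49, q) (Function('l')(q) = Add(q, Pow(7, 2)) = Add(q, 49) = Add(49, q))
L = Rational(63542, 3) (L = Add(21133, Add(49, Rational(-4, 3))) = Add(21133, Rational(143, 3)) = Rational(63542, 3) ≈ 21181.)
Pow(Add(Mul(739, -60), L), -1) = Pow(Add(Mul(739, -60), Rational(63542, 3)), -1) = Pow(Add(-44340, Rational(63542, 3)), -1) = Pow(Rational(-69478, 3), -1) = Rational(-3, 69478)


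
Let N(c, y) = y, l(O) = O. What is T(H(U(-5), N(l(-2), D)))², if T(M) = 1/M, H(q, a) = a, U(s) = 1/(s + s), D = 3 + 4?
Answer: 1/49 ≈ 0.020408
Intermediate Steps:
D = 7
U(s) = 1/(2*s)
T(H(U(-5), N(l(-2), D)))² = (1/7)² = (⅐)² = 1/49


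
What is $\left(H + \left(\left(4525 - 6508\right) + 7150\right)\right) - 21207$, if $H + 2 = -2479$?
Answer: $-18521$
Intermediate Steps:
$H = -2481$ ($H = -2 - 2479 = -2481$)
$\left(H + \left(\left(4525 - 6508\right) + 7150\right)\right) - 21207 = \left(-2481 + \left(\left(4525 - 6508\right) + 7150\right)\right) - 21207 = \left(-2481 + \left(-1983 + 7150\right)\right) - 21207 = \left(-2481 + 5167\right) - 21207 = 2686 - 21207 = -18521$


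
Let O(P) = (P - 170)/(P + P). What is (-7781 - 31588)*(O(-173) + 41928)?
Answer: -571143051039/346 ≈ -1.6507e+9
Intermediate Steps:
O(P) = (-170 + P)/(2*P) (O(P) = (-170 + P)/((2*P)) = (-170 + P)*(1/(2*P)) = (-170 + P)/(2*P))
(-7781 - 31588)*(O(-173) + 41928) = (-7781 - 31588)*((½)*(-170 - 173)/(-173) + 41928) = -39369*((½)*(-1/173)*(-343) + 41928) = -39369*(343/346 + 41928) = -39369*14507431/346 = -571143051039/346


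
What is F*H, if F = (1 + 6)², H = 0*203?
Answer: 0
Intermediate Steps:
H = 0
F = 49 (F = 7² = 49)
F*H = 49*0 = 0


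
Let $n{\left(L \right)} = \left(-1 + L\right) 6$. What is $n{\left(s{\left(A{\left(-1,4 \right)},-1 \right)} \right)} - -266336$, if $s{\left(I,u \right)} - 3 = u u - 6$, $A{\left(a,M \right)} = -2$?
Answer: $266318$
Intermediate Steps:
$s{\left(I,u \right)} = -3 + u^{2}$ ($s{\left(I,u \right)} = 3 + \left(u u - 6\right) = 3 + \left(u^{2} - 6\right) = 3 + \left(-6 + u^{2}\right) = -3 + u^{2}$)
$n{\left(L \right)} = -6 + 6 L$
$n{\left(s{\left(A{\left(-1,4 \right)},-1 \right)} \right)} - -266336 = \left(-6 + 6 \left(-3 + \left(-1\right)^{2}\right)\right) - -266336 = \left(-6 + 6 \left(-3 + 1\right)\right) + 266336 = \left(-6 + 6 \left(-2\right)\right) + 266336 = \left(-6 - 12\right) + 266336 = -18 + 266336 = 266318$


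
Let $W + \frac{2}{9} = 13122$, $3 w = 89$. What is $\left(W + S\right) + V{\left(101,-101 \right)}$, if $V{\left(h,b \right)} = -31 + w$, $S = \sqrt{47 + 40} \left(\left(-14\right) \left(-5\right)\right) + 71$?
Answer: $\frac{118723}{9} + 70 \sqrt{87} \approx 13844.0$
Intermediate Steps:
$w = \frac{89}{3}$ ($w = \frac{1}{3} \cdot 89 = \frac{89}{3} \approx 29.667$)
$S = 71 + 70 \sqrt{87}$ ($S = \sqrt{87} \cdot 70 + 71 = 70 \sqrt{87} + 71 = 71 + 70 \sqrt{87} \approx 723.92$)
$W = \frac{118096}{9}$ ($W = - \frac{2}{9} + 13122 = \frac{118096}{9} \approx 13122.0$)
$V{\left(h,b \right)} = - \frac{4}{3}$ ($V{\left(h,b \right)} = -31 + \frac{89}{3} = - \frac{4}{3}$)
$\left(W + S\right) + V{\left(101,-101 \right)} = \left(\frac{118096}{9} + \left(71 + 70 \sqrt{87}\right)\right) - \frac{4}{3} = \left(\frac{118735}{9} + 70 \sqrt{87}\right) - \frac{4}{3} = \frac{118723}{9} + 70 \sqrt{87}$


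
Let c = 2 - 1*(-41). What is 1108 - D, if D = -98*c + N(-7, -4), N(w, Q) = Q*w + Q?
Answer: 5298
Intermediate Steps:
c = 43 (c = 2 + 41 = 43)
N(w, Q) = Q + Q*w
D = -4190 (D = -98*43 - 4*(1 - 7) = -4214 - 4*(-6) = -4214 + 24 = -4190)
1108 - D = 1108 - 1*(-4190) = 1108 + 4190 = 5298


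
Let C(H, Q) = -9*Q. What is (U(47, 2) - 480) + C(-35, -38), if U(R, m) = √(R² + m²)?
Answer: -138 + √2213 ≈ -90.958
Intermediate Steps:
(U(47, 2) - 480) + C(-35, -38) = (√(47² + 2²) - 480) - 9*(-38) = (√(2209 + 4) - 480) + 342 = (√2213 - 480) + 342 = (-480 + √2213) + 342 = -138 + √2213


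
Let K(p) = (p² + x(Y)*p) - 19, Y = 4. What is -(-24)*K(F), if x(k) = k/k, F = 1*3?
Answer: -168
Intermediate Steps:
F = 3
x(k) = 1
K(p) = -19 + p + p² (K(p) = (p² + 1*p) - 19 = (p² + p) - 19 = (p + p²) - 19 = -19 + p + p²)
-(-24)*K(F) = -(-24)*(-19 + 3 + 3²) = -(-24)*(-19 + 3 + 9) = -(-24)*(-7) = -1*168 = -168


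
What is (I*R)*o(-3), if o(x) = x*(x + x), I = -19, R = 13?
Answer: -4446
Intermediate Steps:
o(x) = 2*x² (o(x) = x*(2*x) = 2*x²)
(I*R)*o(-3) = (-19*13)*(2*(-3)²) = -494*9 = -247*18 = -4446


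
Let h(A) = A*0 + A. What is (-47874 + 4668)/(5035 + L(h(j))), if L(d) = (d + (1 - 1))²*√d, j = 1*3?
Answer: -108771105/12675491 + 194427*√3/12675491 ≈ -8.5546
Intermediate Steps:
j = 3
h(A) = A (h(A) = 0 + A = A)
L(d) = d^(5/2) (L(d) = (d + 0)²*√d = d²*√d = d^(5/2))
(-47874 + 4668)/(5035 + L(h(j))) = (-47874 + 4668)/(5035 + 3^(5/2)) = -43206/(5035 + 9*√3)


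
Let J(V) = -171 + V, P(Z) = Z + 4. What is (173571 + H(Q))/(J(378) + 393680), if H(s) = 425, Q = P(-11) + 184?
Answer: 173996/393887 ≈ 0.44174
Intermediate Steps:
P(Z) = 4 + Z
Q = 177 (Q = (4 - 11) + 184 = -7 + 184 = 177)
(173571 + H(Q))/(J(378) + 393680) = (173571 + 425)/((-171 + 378) + 393680) = 173996/(207 + 393680) = 173996/393887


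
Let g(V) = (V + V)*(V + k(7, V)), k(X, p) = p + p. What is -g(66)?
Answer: -26136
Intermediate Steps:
k(X, p) = 2*p
g(V) = 6*V² (g(V) = (V + V)*(V + 2*V) = (2*V)*(3*V) = 6*V²)
-g(66) = -6*66² = -6*4356 = -1*26136 = -26136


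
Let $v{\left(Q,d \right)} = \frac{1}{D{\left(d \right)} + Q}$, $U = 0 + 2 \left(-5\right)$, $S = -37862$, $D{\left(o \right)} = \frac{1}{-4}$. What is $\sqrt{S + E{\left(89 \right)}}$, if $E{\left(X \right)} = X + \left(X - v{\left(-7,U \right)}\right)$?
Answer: $\frac{4 i \sqrt{1980758}}{29} \approx 194.12 i$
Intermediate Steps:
$D{\left(o \right)} = - \frac{1}{4}$
$U = -10$ ($U = 0 - 10 = -10$)
$v{\left(Q,d \right)} = \frac{1}{- \frac{1}{4} + Q}$
$E{\left(X \right)} = \frac{4}{29} + 2 X$ ($E{\left(X \right)} = X + \left(X - \frac{4}{-1 + 4 \left(-7\right)}\right) = X + \left(X - \frac{4}{-1 - 28}\right) = X + \left(X - \frac{4}{-29}\right) = X + \left(X - 4 \left(- \frac{1}{29}\right)\right) = X + \left(X - - \frac{4}{29}\right) = X + \left(X + \frac{4}{29}\right) = X + \left(\frac{4}{29} + X\right) = \frac{4}{29} + 2 X$)
$\sqrt{S + E{\left(89 \right)}} = \sqrt{-37862 + \left(\frac{4}{29} + 2 \cdot 89\right)} = \sqrt{-37862 + \left(\frac{4}{29} + 178\right)} = \sqrt{-37862 + \frac{5166}{29}} = \sqrt{- \frac{1092832}{29}} = \frac{4 i \sqrt{1980758}}{29}$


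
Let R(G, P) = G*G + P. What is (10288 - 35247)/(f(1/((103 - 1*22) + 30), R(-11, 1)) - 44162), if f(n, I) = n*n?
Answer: 307519839/544120001 ≈ 0.56517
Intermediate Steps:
R(G, P) = P + G² (R(G, P) = G² + P = P + G²)
f(n, I) = n²
(10288 - 35247)/(f(1/((103 - 1*22) + 30), R(-11, 1)) - 44162) = (10288 - 35247)/((1/((103 - 1*22) + 30))² - 44162) = -24959/((1/((103 - 22) + 30))² - 44162) = -24959/((1/(81 + 30))² - 44162) = -24959/((1/111)² - 44162) = -24959/(1/12321 - 44162) = -24959/(-544120001/12321) = -24959*(-12321/544120001) = 307519839/544120001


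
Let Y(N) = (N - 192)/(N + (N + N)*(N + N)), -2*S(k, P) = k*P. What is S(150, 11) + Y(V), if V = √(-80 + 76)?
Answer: -52856/65 + 88*I/65 ≈ -813.17 + 1.3538*I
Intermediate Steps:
S(k, P) = -P*k/2 (S(k, P) = -k*P/2 = -P*k/2)
V = 2*I (V = √(-4) = 2*I ≈ 2.0*I)
Y(N) = (-192 + N)/(N + 4*N²) (Y(N) = (-192 + N)/(N + (2*N)*(2*N)) = (-192 + N)/(N + 4*N²))
S(150, 11) + Y(V) = -½*11*150 + (-192 + 2*I)/(((2*I))*(1 + 4*(2*I))) = -825 + (-I/2)*(-192 + 2*I)/(1 + 8*I) = -825 + (-I/2)*((1 - 8*I)/65)*(-192 + 2*I) = -825 - I*(1 - 8*I)*(-192 + 2*I)/130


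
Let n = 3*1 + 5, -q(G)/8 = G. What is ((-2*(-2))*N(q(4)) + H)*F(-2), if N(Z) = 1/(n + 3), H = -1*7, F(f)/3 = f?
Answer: 438/11 ≈ 39.818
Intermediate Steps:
F(f) = 3*f
q(G) = -8*G
H = -7
n = 8 (n = 3 + 5 = 8)
N(Z) = 1/11 (N(Z) = 1/(8 + 3) = 1/11)
((-2*(-2))*N(q(4)) + H)*F(-2) = (-2*(-2)*(1/11) - 7)*(3*(-2)) = (4*(1/11) - 7)*(-6) = (4/11 - 7)*(-6) = -73/11*(-6) = 438/11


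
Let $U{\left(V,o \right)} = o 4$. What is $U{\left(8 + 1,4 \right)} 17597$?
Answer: $281552$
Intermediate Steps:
$U{\left(V,o \right)} = 4 o$
$U{\left(8 + 1,4 \right)} 17597 = 4 \cdot 4 \cdot 17597 = 16 \cdot 17597 = 281552$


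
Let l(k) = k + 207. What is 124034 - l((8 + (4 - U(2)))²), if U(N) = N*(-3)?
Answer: 123503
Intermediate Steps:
U(N) = -3*N
l(k) = 207 + k
124034 - l((8 + (4 - U(2)))²) = 124034 - (207 + (8 + (4 - (-3)*2))²) = 124034 - (207 + (8 + (4 - 1*(-6)))²) = 124034 - (207 + (8 + (4 + 6))²) = 124034 - (207 + (8 + 10)²) = 124034 - (207 + 18²) = 124034 - (207 + 324) = 124034 - 1*531 = 124034 - 531 = 123503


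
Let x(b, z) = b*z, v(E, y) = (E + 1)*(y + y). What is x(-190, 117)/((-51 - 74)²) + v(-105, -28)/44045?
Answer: -35524814/27528125 ≈ -1.2905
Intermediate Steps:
v(E, y) = 2*y*(1 + E) (v(E, y) = (1 + E)*(2*y) = 2*y*(1 + E))
x(-190, 117)/((-51 - 74)²) + v(-105, -28)/44045 = (-190*117)/((-51 - 74)²) + (2*(-28)*(1 - 105))/44045 = -22230/((-125)²) + (2*(-28)*(-104))*(1/44045) = -22230/15625 + 5824*(1/44045) = -22230*1/15625 + 5824/44045 = -4446/3125 + 5824/44045 = -35524814/27528125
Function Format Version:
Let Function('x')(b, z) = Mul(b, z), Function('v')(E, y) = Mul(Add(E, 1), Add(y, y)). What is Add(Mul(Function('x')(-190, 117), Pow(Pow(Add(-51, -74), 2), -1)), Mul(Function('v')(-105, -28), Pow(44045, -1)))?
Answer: Rational(-35524814, 27528125) ≈ -1.2905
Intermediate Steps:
Function('v')(E, y) = Mul(2, y, Add(1, E)) (Function('v')(E, y) = Mul(Add(1, E), Mul(2, y)) = Mul(2, y, Add(1, E)))
Add(Mul(Function('x')(-190, 117), Pow(Pow(Add(-51, -74), 2), -1)), Mul(Function('v')(-105, -28), Pow(44045, -1))) = Add(Mul(Mul(-190, 117), Pow(Pow(Add(-51, -74), 2), -1)), Mul(Mul(2, -28, Add(1, -105)), Pow(44045, -1))) = Add(Mul(-22230, Pow(Pow(-125, 2), -1)), Mul(Mul(2, -28, -104), Rational(1, 44045))) = Add(Mul(-22230, Pow(15625, -1)), Mul(5824, Rational(1, 44045))) = Add(Mul(-22230, Rational(1, 15625)), Rational(5824, 44045)) = Add(Rational(-4446, 3125), Rational(5824, 44045)) = Rational(-35524814, 27528125)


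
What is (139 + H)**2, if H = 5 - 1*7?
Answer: 18769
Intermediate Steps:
H = -2 (H = 5 - 7 = -2)
(139 + H)**2 = (139 - 2)**2 = 137**2 = 18769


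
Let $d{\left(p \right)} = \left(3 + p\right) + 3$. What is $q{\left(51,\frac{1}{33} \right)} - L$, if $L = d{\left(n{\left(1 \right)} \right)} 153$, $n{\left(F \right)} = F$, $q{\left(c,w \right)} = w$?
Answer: $- \frac{35342}{33} \approx -1071.0$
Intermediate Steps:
$d{\left(p \right)} = 6 + p$
$L = 1071$ ($L = \left(6 + 1\right) 153 = 7 \cdot 153 = 1071$)
$q{\left(51,\frac{1}{33} \right)} - L = \frac{1}{33} - 1071 = - \frac{35342}{33}$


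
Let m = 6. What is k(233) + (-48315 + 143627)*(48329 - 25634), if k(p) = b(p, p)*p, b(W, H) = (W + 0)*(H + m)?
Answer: 2176080911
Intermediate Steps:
b(W, H) = W*(6 + H) (b(W, H) = (W + 0)*(H + 6) = W*(6 + H))
k(p) = p²*(6 + p) (k(p) = (p*(6 + p))*p = p²*(6 + p))
k(233) + (-48315 + 143627)*(48329 - 25634) = 233²*(6 + 233) + (-48315 + 143627)*(48329 - 25634) = 54289*239 + 95312*22695 = 12975071 + 2163105840 = 2176080911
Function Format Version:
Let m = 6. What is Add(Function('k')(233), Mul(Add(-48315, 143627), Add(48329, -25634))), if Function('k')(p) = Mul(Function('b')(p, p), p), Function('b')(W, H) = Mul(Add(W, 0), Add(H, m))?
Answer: 2176080911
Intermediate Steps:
Function('b')(W, H) = Mul(W, Add(6, H)) (Function('b')(W, H) = Mul(Add(W, 0), Add(H, 6)) = Mul(W, Add(6, H)))
Function('k')(p) = Mul(Pow(p, 2), Add(6, p)) (Function('k')(p) = Mul(Mul(p, Add(6, p)), p) = Mul(Pow(p, 2), Add(6, p)))
Add(Function('k')(233), Mul(Add(-48315, 143627), Add(48329, -25634))) = Add(Mul(Pow(233, 2), Add(6, 233)), Mul(Add(-48315, 143627), Add(48329, -25634))) = Add(Mul(54289, 239), Mul(95312, 22695)) = Add(12975071, 2163105840) = 2176080911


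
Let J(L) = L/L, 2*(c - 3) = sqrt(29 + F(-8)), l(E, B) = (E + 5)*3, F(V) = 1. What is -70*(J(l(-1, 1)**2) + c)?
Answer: -280 - 35*sqrt(30) ≈ -471.70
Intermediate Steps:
l(E, B) = 15 + 3*E (l(E, B) = (5 + E)*3 = 15 + 3*E)
c = 3 + sqrt(30)/2 (c = 3 + sqrt(29 + 1)/2 = 3 + sqrt(30)/2 ≈ 5.7386)
J(L) = 1
-70*(J(l(-1, 1)**2) + c) = -70*(1 + (3 + sqrt(30)/2)) = -70*(4 + sqrt(30)/2) = -280 - 35*sqrt(30)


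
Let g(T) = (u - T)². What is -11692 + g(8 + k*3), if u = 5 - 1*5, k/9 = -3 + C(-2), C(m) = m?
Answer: 4437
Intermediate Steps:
k = -45 (k = 9*(-3 - 2) = 9*(-5) = -45)
u = 0 (u = 5 - 5 = 0)
g(T) = T² (g(T) = (0 - T)² = (-T)² = T²)
-11692 + g(8 + k*3) = -11692 + (8 - 45*3)² = -11692 + (8 - 135)² = -11692 + (-127)² = -11692 + 16129 = 4437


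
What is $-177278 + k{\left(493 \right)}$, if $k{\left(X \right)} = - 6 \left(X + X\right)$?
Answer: $-183194$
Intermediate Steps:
$k{\left(X \right)} = - 12 X$ ($k{\left(X \right)} = - 6 \cdot 2 X = - 12 X$)
$-177278 + k{\left(493 \right)} = -177278 - 5916 = -183194$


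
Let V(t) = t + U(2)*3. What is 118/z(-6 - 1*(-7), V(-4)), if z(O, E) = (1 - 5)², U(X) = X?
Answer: 59/8 ≈ 7.3750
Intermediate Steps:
V(t) = 6 + t (V(t) = t + 2*3 = t + 6 = 6 + t)
z(O, E) = 16 (z(O, E) = (-4)² = 16)
118/z(-6 - 1*(-7), V(-4)) = 118/16 = 118*(1/16) = 59/8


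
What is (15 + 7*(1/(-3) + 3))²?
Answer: 10201/9 ≈ 1133.4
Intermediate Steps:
(15 + 7*(1/(-3) + 3))² = (15 + 7*(-⅓ + 3))² = (15 + 7*(8/3))² = (15 + 56/3)² = (101/3)² = 10201/9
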